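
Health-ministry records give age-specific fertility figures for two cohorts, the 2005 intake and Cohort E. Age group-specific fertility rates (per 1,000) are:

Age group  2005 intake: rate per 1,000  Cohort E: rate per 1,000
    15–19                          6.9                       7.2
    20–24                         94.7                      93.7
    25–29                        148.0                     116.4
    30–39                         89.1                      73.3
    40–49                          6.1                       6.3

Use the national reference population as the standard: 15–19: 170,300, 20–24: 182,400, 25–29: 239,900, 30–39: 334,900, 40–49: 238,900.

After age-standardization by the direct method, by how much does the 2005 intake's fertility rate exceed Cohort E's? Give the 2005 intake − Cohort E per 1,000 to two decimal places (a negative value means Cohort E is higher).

Standard total = 1,166,400; weights = 0.1460, 0.1564, 0.2057, 0.2871, 0.2048.
The 2005 intake: 0.1460×6.9 + 0.1564×94.7 + 0.2057×148.0 + 0.2871×89.1 + 0.2048×6.1 = 73.0885 per 1,000.
Cohort E: 0.1460×7.2 + 0.1564×93.7 + 0.2057×116.4 + 0.2871×73.3 + 0.2048×6.3 = 61.9810 per 1,000.
Difference = 73.0885 − 61.9810 = 11.1075.

11.11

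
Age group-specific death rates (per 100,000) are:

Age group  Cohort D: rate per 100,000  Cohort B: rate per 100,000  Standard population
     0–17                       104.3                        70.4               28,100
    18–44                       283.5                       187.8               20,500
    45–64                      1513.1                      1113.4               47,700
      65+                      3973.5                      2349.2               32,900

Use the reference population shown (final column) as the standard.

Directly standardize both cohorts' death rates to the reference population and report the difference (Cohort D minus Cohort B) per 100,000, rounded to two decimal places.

583.74

Standard total = 129,200; weights = 0.2175, 0.1587, 0.3692, 0.2546.
Cohort D: 0.2175×104.3 + 0.1587×283.5 + 0.3692×1513.1 + 0.2546×3973.5 = 1638.1238 per 100,000.
Cohort B: 0.2175×70.4 + 0.1587×187.8 + 0.3692×1113.4 + 0.2546×2349.2 = 1054.3808 per 100,000.
Difference = 1638.1238 − 1054.3808 = 583.7430.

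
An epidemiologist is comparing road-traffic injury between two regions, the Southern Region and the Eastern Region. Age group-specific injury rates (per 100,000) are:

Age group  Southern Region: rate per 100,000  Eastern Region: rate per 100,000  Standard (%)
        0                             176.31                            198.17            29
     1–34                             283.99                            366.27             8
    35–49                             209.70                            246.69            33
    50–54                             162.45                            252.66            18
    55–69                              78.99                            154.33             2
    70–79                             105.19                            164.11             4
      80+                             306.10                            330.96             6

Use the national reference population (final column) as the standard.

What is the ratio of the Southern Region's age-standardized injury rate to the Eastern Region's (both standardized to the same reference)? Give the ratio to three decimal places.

0.808

Standard weights: 0.29, 0.08, 0.33, 0.18, 0.02, 0.04, 0.06.
The Southern Region: 0.2900×176.31 + 0.0800×283.99 + 0.3300×209.70 + 0.1800×162.45 + 0.0200×78.99 + 0.0400×105.19 + 0.0600×306.10 = 196.4445 per 100,000.
The Eastern Region: 0.2900×198.17 + 0.0800×366.27 + 0.3300×246.69 + 0.1800×252.66 + 0.0200×154.33 + 0.0400×164.11 + 0.0600×330.96 = 243.1660 per 100,000.
Ratio = 196.4445 ÷ 243.1660 = 0.80786.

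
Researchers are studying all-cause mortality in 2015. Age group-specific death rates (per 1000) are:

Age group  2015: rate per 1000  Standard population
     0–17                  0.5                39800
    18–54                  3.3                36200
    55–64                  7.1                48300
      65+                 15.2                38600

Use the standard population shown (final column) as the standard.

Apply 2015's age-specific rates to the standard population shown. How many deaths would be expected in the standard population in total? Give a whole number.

1069

Expected deaths = Σ (standard pop × age-specific rate ÷ 1000)
= 39800×0.5/1000 + 36200×3.3/1000 + 48300×7.1/1000 + 38600×15.2/1000
= 19.90 + 119.46 + 342.93 + 586.72 = 1069.01.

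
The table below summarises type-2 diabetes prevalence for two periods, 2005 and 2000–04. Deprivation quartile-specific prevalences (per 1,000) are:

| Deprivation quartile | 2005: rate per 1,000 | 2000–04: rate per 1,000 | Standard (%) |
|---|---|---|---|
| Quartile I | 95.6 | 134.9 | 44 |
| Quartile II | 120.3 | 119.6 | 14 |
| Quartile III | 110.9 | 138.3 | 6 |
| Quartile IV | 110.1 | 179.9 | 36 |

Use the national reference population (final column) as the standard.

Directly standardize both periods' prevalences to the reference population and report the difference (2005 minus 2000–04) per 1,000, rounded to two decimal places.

-43.97

Standard weights: 0.44, 0.14, 0.06, 0.36.
2005: 0.4400×95.6 + 0.1400×120.3 + 0.0600×110.9 + 0.3600×110.1 = 105.1960 per 1,000.
2000–04: 0.4400×134.9 + 0.1400×119.6 + 0.0600×138.3 + 0.3600×179.9 = 149.1620 per 1,000.
Difference = 105.1960 − 149.1620 = -43.9660.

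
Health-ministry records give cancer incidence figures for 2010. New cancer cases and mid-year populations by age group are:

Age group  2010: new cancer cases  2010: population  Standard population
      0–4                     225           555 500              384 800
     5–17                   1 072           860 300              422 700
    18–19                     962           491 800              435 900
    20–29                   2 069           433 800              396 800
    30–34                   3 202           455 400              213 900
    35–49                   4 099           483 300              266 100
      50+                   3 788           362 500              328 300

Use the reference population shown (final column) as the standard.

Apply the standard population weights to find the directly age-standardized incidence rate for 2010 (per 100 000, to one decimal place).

433.7

Age-specific rates per 100 000 for 2010: 40.50, 124.61, 195.61, 476.95, 703.12, 848.13, 1044.97.
Standard total = 2 448 500; weights = 0.1572, 0.1726, 0.1780, 0.1621, 0.0874, 0.1087, 0.1341.
Standardized rate: 0.1572×40.50 + 0.1726×124.61 + 0.1780×195.61 + 0.1621×476.95 + 0.0874×703.12 + 0.1087×848.13 + 0.1341×1044.97 = 433.7031 per 100 000.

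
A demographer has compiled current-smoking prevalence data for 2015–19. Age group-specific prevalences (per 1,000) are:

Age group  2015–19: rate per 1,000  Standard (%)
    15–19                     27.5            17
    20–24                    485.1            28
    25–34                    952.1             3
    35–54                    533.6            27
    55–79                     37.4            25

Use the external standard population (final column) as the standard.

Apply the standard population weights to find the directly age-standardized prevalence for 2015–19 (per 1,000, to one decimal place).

Standard weights: 0.17, 0.28, 0.03, 0.27, 0.25.
Standardized rate: 0.1700×27.5 + 0.2800×485.1 + 0.0300×952.1 + 0.2700×533.6 + 0.2500×37.4 = 322.4880 per 1,000.

322.5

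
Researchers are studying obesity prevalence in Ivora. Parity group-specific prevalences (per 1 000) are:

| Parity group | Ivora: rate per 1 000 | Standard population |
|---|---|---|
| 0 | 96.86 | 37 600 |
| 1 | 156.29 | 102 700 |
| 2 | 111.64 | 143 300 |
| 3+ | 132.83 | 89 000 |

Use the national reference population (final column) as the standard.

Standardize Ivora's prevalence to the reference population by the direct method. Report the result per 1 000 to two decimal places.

Standard total = 372 600; weights = 0.1009, 0.2756, 0.3846, 0.2389.
Standardized rate: 0.1009×96.86 + 0.2756×156.29 + 0.3846×111.64 + 0.2389×132.83 = 127.5169 per 1 000.

127.52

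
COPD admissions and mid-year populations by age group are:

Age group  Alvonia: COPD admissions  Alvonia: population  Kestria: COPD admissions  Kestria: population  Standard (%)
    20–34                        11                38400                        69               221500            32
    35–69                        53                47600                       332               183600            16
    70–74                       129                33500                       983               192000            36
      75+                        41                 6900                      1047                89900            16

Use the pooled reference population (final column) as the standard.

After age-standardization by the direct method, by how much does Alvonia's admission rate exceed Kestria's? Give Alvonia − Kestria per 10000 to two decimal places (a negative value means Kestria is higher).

Age-specific rates per 10000 for Alvonia: 2.86, 11.13, 38.51, 59.42.
For Kestria: 3.12, 18.08, 51.20, 116.46.
Standard weights: 0.32, 0.16, 0.36, 0.16.
Alvonia: 0.3200×2.86 + 0.1600×11.13 + 0.3600×38.51 + 0.1600×59.42 = 26.0681 per 10000.
Kestria: 0.3200×3.12 + 0.1600×18.08 + 0.3600×51.20 + 0.1600×116.46 = 40.9554 per 10000.
Difference = 26.0681 − 40.9554 = -14.8873.

-14.89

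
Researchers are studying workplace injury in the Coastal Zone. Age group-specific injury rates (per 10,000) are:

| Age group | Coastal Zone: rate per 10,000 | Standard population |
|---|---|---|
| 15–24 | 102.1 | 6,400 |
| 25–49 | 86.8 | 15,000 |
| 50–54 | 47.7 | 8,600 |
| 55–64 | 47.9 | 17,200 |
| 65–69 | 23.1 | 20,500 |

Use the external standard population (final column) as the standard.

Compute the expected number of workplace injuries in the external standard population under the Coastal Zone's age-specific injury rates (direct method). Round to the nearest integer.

366

Expected workplace injuries = Σ (standard pop × age-specific rate ÷ 10,000)
= 6,400×102.1/10,000 + 15,000×86.8/10,000 + 8,600×47.7/10,000 + 17,200×47.9/10,000 + 20,500×23.1/10,000
= 65.34 + 130.20 + 41.02 + 82.39 + 47.36 = 366.31.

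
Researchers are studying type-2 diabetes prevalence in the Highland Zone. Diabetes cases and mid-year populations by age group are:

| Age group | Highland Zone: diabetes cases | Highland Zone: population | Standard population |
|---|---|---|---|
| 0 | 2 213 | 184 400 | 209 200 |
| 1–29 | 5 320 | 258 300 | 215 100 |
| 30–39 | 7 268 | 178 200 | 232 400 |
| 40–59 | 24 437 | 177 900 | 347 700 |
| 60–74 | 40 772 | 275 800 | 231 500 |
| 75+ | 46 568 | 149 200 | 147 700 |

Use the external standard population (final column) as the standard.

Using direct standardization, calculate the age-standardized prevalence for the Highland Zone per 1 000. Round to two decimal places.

Age-specific rates per 1 000 for the Highland Zone: 12.001, 20.596, 40.786, 137.364, 147.832, 312.118.
Standard total = 1 383 600; weights = 0.1512, 0.1555, 0.1680, 0.2513, 0.1673, 0.1068.
Standardized rate: 0.1512×12.001 + 0.1555×20.596 + 0.1680×40.786 + 0.2513×137.364 + 0.1673×147.832 + 0.1068×312.118 = 104.4404 per 1 000.

104.44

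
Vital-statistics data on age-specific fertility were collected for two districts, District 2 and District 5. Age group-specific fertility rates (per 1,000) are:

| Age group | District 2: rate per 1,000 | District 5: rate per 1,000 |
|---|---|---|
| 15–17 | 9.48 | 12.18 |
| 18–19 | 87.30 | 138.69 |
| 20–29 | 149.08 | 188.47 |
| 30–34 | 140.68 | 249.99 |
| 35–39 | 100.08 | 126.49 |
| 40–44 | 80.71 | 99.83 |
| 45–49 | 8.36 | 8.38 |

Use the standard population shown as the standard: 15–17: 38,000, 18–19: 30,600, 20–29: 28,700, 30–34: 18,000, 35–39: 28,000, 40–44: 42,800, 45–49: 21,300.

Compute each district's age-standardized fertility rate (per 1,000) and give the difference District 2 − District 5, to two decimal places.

-30.53

Standard total = 207,400; weights = 0.1832, 0.1475, 0.1384, 0.0868, 0.1350, 0.2064, 0.1027.
District 2: 0.1832×9.48 + 0.1475×87.30 + 0.1384×149.08 + 0.0868×140.68 + 0.1350×100.08 + 0.2064×80.71 + 0.1027×8.36 = 78.4819 per 1,000.
District 5: 0.1832×12.18 + 0.1475×138.69 + 0.1384×188.47 + 0.0868×249.99 + 0.1350×126.49 + 0.2064×99.83 + 0.1027×8.38 = 109.0096 per 1,000.
Difference = 78.4819 − 109.0096 = -30.5277.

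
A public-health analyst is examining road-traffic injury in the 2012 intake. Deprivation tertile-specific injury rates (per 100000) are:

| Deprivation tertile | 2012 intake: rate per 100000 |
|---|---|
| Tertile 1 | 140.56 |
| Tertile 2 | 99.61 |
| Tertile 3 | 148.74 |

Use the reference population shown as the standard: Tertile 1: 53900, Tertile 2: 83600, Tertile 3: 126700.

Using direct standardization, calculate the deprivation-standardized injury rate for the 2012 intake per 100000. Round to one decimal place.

131.5

Standard total = 264200; weights = 0.2040, 0.3164, 0.4796.
Standardized rate: 0.2040×140.56 + 0.3164×99.61 + 0.4796×148.74 = 131.5251 per 100000.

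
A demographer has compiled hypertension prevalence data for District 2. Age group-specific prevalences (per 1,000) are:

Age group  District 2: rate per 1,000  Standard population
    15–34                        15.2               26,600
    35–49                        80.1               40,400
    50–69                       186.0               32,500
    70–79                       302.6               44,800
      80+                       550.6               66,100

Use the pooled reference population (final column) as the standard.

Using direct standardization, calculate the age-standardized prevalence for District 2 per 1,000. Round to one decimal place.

Standard total = 210,400; weights = 0.1264, 0.1920, 0.1545, 0.2129, 0.3142.
Standardized rate: 0.1264×15.2 + 0.1920×80.1 + 0.1545×186.0 + 0.2129×302.6 + 0.3142×550.6 = 283.4434 per 1,000.

283.4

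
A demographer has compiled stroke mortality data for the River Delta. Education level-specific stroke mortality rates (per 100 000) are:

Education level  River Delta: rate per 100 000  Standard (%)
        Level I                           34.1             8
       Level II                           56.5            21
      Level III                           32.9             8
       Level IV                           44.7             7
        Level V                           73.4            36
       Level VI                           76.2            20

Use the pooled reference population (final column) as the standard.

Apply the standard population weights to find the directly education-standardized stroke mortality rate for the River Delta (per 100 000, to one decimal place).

Standard weights: 0.08, 0.21, 0.08, 0.07, 0.36, 0.20.
Standardized rate: 0.0800×34.1 + 0.2100×56.5 + 0.0800×32.9 + 0.0700×44.7 + 0.3600×73.4 + 0.2000×76.2 = 62.0180 per 100 000.

62.0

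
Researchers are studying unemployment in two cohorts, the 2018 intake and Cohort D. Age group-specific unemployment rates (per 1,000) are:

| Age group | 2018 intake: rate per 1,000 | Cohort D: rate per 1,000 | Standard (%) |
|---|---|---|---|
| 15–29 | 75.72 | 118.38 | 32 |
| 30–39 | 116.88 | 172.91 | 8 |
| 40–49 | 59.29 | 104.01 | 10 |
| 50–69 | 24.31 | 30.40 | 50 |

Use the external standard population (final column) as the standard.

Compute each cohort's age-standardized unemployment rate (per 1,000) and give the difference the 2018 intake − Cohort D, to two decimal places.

-25.65

Standard weights: 0.32, 0.08, 0.10, 0.50.
The 2018 intake: 0.3200×75.72 + 0.0800×116.88 + 0.1000×59.29 + 0.5000×24.31 = 51.6648 per 1,000.
Cohort D: 0.3200×118.38 + 0.0800×172.91 + 0.1000×104.01 + 0.5000×30.40 = 77.3154 per 1,000.
Difference = 51.6648 − 77.3154 = -25.6506.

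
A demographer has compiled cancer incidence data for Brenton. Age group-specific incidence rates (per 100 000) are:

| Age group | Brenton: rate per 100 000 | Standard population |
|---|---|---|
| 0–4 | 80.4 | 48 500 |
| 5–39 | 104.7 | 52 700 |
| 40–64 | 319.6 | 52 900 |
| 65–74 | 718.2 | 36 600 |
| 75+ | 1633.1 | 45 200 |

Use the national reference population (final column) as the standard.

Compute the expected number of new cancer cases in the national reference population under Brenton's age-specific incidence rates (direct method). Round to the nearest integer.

1264

Expected new cancer cases = Σ (standard pop × age-specific rate ÷ 100 000)
= 48 500×80.4/100 000 + 52 700×104.7/100 000 + 52 900×319.6/100 000 + 36 600×718.2/100 000 + 45 200×1633.1/100 000
= 38.99 + 55.18 + 169.07 + 262.86 + 738.16 = 1264.26.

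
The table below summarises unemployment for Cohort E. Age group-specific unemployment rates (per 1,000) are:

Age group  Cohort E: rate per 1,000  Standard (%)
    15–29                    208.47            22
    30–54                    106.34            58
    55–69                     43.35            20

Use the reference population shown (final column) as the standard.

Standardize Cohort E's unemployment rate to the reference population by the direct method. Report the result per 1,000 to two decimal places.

116.21

Standard weights: 0.22, 0.58, 0.20.
Standardized rate: 0.2200×208.47 + 0.5800×106.34 + 0.2000×43.35 = 116.2106 per 1,000.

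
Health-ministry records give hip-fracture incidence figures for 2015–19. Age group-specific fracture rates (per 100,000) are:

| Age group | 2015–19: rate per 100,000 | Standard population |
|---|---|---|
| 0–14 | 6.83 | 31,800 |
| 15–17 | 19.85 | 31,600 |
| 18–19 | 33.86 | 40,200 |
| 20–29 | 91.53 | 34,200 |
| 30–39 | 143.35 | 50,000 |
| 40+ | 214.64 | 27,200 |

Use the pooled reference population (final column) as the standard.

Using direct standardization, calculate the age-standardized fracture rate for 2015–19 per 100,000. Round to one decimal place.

Standard total = 215,000; weights = 0.1479, 0.1470, 0.1870, 0.1591, 0.2326, 0.1265.
Standardized rate: 0.1479×6.83 + 0.1470×19.85 + 0.1870×33.86 + 0.1591×91.53 + 0.2326×143.35 + 0.1265×214.64 = 85.3100 per 100,000.

85.3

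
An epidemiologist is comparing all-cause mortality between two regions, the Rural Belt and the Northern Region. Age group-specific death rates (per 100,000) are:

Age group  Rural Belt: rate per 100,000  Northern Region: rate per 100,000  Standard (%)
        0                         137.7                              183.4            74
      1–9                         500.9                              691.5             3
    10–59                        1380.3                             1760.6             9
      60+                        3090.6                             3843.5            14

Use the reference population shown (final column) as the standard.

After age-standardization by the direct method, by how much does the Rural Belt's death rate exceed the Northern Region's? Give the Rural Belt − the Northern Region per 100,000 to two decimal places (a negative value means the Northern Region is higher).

Standard weights: 0.74, 0.03, 0.09, 0.14.
The Rural Belt: 0.7400×137.7 + 0.0300×500.9 + 0.0900×1380.3 + 0.1400×3090.6 = 673.8360 per 100,000.
The Northern Region: 0.7400×183.4 + 0.0300×691.5 + 0.0900×1760.6 + 0.1400×3843.5 = 853.0050 per 100,000.
Difference = 673.8360 − 853.0050 = -179.1690.

-179.17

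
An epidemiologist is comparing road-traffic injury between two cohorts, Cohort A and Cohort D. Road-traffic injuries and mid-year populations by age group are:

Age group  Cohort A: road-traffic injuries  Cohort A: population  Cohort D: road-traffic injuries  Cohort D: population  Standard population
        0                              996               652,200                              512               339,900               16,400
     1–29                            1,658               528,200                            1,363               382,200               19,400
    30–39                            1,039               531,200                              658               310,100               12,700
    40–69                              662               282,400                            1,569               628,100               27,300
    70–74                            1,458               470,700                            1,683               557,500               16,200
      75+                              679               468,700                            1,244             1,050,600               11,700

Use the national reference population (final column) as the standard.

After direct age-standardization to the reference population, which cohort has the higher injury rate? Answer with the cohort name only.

Age-specific rates per 100,000 for Cohort A: 152.71, 313.90, 195.59, 234.42, 309.75, 144.87.
For Cohort D: 150.63, 356.62, 212.19, 249.80, 301.88, 118.41.
Standard total = 103,700; weights = 0.1581, 0.1871, 0.1225, 0.2633, 0.1562, 0.1128.
Cohort A: 0.1581×152.71 + 0.1871×313.90 + 0.1225×195.59 + 0.2633×234.42 + 0.1562×309.75 + 0.1128×144.87 = 233.2761 per 100,000.
Cohort D: 0.1581×150.63 + 0.1871×356.62 + 0.1225×212.19 + 0.2633×249.80 + 0.1562×301.88 + 0.1128×118.41 = 242.8067 per 100,000.
The crude rates (221.31 vs 215.06) would put Cohort A higher, but that reflects its age composition; once standardized to a common age structure, Cohort D has the higher underlying rate.

Cohort D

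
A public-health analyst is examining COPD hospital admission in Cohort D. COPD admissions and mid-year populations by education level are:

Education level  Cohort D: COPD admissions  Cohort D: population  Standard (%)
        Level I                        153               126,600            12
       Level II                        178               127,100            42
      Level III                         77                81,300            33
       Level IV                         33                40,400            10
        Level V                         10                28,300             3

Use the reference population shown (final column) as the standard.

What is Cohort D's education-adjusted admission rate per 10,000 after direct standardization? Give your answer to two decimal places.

Education-specific rates per 10,000 for Cohort D: 12.09, 14.00, 9.47, 8.17, 3.53.
Standard weights: 0.12, 0.42, 0.33, 0.10, 0.03.
Standardized rate: 0.1200×12.09 + 0.4200×14.00 + 0.3300×9.47 + 0.1000×8.17 + 0.0300×3.53 = 11.3805 per 10,000.

11.38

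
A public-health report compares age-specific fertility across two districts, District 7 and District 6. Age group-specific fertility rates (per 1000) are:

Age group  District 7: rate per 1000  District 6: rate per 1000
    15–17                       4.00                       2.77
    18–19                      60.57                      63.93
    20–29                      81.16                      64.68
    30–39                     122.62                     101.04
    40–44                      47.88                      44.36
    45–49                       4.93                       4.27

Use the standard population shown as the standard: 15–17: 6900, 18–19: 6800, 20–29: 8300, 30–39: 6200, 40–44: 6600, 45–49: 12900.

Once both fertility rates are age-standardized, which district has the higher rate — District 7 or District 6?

Standard total = 47700; weights = 0.1447, 0.1426, 0.1740, 0.1300, 0.1384, 0.2704.
District 7: 0.1447×4.00 + 0.1426×60.57 + 0.1740×81.16 + 0.1300×122.62 + 0.1384×47.88 + 0.2704×4.93 = 47.2317 per 1000.
District 6: 0.1447×2.77 + 0.1426×63.93 + 0.1740×64.68 + 0.1300×101.04 + 0.1384×44.36 + 0.2704×4.27 = 41.1947 per 1000.

District 7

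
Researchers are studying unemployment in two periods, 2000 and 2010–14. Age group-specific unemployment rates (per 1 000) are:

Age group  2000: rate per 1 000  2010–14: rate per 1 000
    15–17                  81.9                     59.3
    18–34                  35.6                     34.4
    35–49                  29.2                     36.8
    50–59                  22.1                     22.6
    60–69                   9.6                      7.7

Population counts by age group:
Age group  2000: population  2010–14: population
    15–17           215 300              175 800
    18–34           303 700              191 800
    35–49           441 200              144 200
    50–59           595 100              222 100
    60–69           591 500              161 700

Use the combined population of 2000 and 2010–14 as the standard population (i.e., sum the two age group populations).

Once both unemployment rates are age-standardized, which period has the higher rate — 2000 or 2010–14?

Combined standard total = 3 042 400; weights = 0.1285, 0.1629, 0.1924, 0.2686, 0.2476.
2000: 0.1285×81.9 + 0.1629×35.6 + 0.1924×29.2 + 0.2686×22.1 + 0.2476×9.6 = 30.2575 per 1 000.
2010–14: 0.1285×59.3 + 0.1629×34.4 + 0.1924×36.8 + 0.2686×22.6 + 0.2476×7.7 = 28.2831 per 1 000.
The crude rates (28.02 vs 31.93) would put 2010–14 higher, but that reflects its age composition; once standardized to a common age structure, 2000 has the higher underlying rate.

2000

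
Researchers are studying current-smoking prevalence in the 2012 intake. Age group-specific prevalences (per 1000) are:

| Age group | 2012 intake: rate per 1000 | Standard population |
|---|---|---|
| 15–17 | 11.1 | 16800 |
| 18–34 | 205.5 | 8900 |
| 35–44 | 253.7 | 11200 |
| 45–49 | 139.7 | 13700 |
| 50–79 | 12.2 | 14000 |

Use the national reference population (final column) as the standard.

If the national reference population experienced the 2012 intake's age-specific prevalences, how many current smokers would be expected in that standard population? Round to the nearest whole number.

Expected current smokers = Σ (standard pop × age-specific rate ÷ 1000)
= 16800×11.1/1000 + 8900×205.5/1000 + 11200×253.7/1000 + 13700×139.7/1000 + 14000×12.2/1000
= 186.48 + 1828.95 + 2841.44 + 1913.89 + 170.80 = 6941.56.

6942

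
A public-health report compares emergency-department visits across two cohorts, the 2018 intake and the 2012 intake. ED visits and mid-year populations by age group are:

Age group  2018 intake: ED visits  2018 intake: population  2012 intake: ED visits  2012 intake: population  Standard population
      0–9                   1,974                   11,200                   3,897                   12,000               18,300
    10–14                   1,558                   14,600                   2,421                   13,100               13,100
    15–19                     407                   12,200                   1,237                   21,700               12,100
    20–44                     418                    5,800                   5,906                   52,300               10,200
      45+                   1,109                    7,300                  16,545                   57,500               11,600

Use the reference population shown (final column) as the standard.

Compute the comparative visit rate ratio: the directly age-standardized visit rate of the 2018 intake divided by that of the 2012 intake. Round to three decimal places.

0.556

Age-specific rates per 1,000 for the 2018 intake: 176.250, 106.712, 33.361, 72.069, 151.918.
For the 2012 intake: 324.750, 184.809, 57.005, 112.925, 287.739.
Standard total = 65,300; weights = 0.2802, 0.2006, 0.1853, 0.1562, 0.1776.
The 2018 intake: 0.2802×176.250 + 0.2006×106.712 + 0.1853×33.361 + 0.1562×72.069 + 0.1776×151.918 = 115.2270 per 1,000.
The 2012 intake: 0.2802×324.750 + 0.2006×184.809 + 0.1853×57.005 + 0.1562×112.925 + 0.1776×287.739 = 207.4011 per 1,000.
Ratio = 115.2270 ÷ 207.4011 = 0.55558.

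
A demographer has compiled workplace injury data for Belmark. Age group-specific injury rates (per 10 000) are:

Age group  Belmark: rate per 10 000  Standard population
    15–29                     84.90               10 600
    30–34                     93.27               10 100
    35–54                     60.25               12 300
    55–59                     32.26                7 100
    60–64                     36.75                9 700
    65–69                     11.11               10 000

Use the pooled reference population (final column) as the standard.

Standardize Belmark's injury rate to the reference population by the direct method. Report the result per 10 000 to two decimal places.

Standard total = 59 800; weights = 0.1773, 0.1689, 0.2057, 0.1187, 0.1622, 0.1672.
Standardized rate: 0.1773×84.90 + 0.1689×93.27 + 0.2057×60.25 + 0.1187×32.26 + 0.1622×36.75 + 0.1672×11.11 = 54.8439 per 10 000.

54.84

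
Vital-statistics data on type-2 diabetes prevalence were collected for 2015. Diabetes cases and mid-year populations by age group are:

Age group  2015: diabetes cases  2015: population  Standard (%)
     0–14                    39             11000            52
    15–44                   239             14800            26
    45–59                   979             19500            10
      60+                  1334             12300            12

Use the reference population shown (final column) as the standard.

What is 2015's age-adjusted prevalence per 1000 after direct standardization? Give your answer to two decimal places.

Age-specific rates per 1000 for 2015: 3.545, 16.149, 50.205, 108.455.
Standard weights: 0.52, 0.26, 0.10, 0.12.
Standardized rate: 0.5200×3.545 + 0.2600×16.149 + 0.1000×50.205 + 0.1200×108.455 = 24.0774 per 1000.

24.08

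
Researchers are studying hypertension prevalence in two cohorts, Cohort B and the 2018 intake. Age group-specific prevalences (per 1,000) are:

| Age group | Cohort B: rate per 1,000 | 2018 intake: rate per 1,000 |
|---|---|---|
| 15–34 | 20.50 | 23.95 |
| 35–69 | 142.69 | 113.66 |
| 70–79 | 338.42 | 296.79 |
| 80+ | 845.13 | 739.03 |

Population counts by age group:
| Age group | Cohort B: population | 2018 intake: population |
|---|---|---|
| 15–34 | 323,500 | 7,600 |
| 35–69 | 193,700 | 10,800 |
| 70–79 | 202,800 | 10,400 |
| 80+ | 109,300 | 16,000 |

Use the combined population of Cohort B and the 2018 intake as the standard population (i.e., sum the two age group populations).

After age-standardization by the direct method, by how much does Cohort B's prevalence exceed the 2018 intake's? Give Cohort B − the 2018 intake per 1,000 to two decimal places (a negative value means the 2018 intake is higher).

30.85

Combined standard total = 874,100; weights = 0.3788, 0.2340, 0.2439, 0.1433.
Cohort B: 0.3788×20.50 + 0.2340×142.69 + 0.2439×338.42 + 0.1433×845.13 = 244.8388 per 1,000.
The 2018 intake: 0.3788×23.95 + 0.2340×113.66 + 0.2439×296.79 + 0.1433×739.03 = 213.9909 per 1,000.
Difference = 244.8388 − 213.9909 = 30.8479.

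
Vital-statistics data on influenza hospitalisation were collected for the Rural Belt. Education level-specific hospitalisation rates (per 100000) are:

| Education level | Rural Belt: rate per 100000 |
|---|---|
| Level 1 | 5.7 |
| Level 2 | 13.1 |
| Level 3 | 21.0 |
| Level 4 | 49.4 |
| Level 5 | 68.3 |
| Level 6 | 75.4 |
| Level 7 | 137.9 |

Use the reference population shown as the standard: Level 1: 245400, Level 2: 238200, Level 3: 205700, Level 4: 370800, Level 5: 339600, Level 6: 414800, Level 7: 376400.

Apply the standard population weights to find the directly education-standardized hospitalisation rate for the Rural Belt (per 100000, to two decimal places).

Standard total = 2190900; weights = 0.1120, 0.1087, 0.0939, 0.1692, 0.1550, 0.1893, 0.1718.
Standardized rate: 0.1120×5.7 + 0.1087×13.1 + 0.0939×21.0 + 0.1692×49.4 + 0.1550×68.3 + 0.1893×75.4 + 0.1718×137.9 = 60.9487 per 100000.

60.95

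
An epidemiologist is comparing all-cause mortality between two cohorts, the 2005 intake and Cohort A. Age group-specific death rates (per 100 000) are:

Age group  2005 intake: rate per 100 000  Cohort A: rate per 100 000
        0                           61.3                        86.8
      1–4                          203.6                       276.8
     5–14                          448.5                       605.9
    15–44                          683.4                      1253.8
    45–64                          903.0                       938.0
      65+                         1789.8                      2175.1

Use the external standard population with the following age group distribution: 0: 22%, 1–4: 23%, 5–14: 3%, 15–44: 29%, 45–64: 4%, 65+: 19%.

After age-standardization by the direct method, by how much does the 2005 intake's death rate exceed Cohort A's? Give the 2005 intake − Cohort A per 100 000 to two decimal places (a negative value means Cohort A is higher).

Standard weights: 0.22, 0.23, 0.03, 0.29, 0.04, 0.19.
The 2005 intake: 0.2200×61.3 + 0.2300×203.6 + 0.0300×448.5 + 0.2900×683.4 + 0.0400×903.0 + 0.1900×1789.8 = 648.1370 per 100 000.
Cohort A: 0.2200×86.8 + 0.2300×276.8 + 0.0300×605.9 + 0.2900×1253.8 + 0.0400×938.0 + 0.1900×2175.1 = 915.3280 per 100 000.
Difference = 648.1370 − 915.3280 = -267.1910.

-267.19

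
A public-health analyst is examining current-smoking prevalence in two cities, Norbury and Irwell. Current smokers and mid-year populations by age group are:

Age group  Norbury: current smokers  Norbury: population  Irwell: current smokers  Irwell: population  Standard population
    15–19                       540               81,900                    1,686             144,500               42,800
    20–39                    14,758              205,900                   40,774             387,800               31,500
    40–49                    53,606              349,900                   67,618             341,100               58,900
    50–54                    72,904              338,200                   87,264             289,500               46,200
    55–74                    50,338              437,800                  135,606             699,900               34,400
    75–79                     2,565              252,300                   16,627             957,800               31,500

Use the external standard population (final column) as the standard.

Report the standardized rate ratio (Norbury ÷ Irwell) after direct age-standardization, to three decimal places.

Age-specific rates per 1,000 for Norbury: 6.593, 71.676, 153.204, 215.565, 114.979, 10.166.
For Irwell: 11.668, 105.142, 198.235, 301.430, 193.751, 17.360.
Standard total = 245,300; weights = 0.1745, 0.1284, 0.2401, 0.1883, 0.1402, 0.1284.
Norbury: 0.1745×6.593 + 0.1284×71.676 + 0.2401×153.204 + 0.1883×215.565 + 0.1402×114.979 + 0.1284×10.166 = 105.1704 per 1,000.
Irwell: 0.1745×11.668 + 0.1284×105.142 + 0.2401×198.235 + 0.1883×301.430 + 0.1402×193.751 + 0.1284×17.360 = 149.3082 per 1,000.
Ratio = 105.1704 ÷ 149.3082 = 0.70438.

0.704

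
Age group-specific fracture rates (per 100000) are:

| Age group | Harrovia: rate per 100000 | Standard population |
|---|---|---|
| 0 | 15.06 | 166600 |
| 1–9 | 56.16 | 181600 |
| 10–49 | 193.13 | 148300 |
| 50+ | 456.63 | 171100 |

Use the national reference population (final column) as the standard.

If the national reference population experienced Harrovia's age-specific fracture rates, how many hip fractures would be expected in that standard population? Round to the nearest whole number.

Expected hip fractures = Σ (standard pop × age-specific rate ÷ 100000)
= 166600×15.06/100000 + 181600×56.16/100000 + 148300×193.13/100000 + 171100×456.63/100000
= 25.09 + 101.99 + 286.41 + 781.29 = 1194.78.

1195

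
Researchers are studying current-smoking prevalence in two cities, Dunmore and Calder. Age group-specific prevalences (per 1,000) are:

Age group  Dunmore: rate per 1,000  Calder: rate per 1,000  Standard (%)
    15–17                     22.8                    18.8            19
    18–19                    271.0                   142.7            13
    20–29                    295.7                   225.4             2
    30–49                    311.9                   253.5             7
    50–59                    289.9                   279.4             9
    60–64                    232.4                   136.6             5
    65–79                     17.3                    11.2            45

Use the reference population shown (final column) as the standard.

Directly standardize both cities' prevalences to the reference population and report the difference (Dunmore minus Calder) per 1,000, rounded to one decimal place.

Standard weights: 0.19, 0.13, 0.02, 0.07, 0.09, 0.05, 0.45.
Dunmore: 0.1900×22.8 + 0.1300×271.0 + 0.0200×295.7 + 0.0700×311.9 + 0.0900×289.9 + 0.0500×232.4 + 0.4500×17.3 = 112.8050 per 1,000.
Calder: 0.1900×18.8 + 0.1300×142.7 + 0.0200×225.4 + 0.0700×253.5 + 0.0900×279.4 + 0.0500×136.6 + 0.4500×11.2 = 81.3920 per 1,000.
Difference = 112.8050 − 81.3920 = 31.4130.

31.4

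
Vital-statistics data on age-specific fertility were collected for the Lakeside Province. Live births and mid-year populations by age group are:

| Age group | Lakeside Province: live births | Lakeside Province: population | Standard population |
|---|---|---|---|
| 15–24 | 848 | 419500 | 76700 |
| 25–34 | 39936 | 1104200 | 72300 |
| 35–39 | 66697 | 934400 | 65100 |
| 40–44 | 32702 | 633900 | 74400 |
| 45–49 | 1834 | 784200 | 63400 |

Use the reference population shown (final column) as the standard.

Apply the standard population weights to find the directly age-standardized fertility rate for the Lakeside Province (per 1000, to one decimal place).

32.4

Age-specific rates per 1000 for the Lakeside Province: 2.021, 36.167, 71.379, 51.589, 2.339.
Standard total = 351900; weights = 0.2180, 0.2055, 0.1850, 0.2114, 0.1802.
Standardized rate: 0.2180×2.021 + 0.2055×36.167 + 0.1850×71.379 + 0.2114×51.589 + 0.1802×2.339 = 32.4047 per 1000.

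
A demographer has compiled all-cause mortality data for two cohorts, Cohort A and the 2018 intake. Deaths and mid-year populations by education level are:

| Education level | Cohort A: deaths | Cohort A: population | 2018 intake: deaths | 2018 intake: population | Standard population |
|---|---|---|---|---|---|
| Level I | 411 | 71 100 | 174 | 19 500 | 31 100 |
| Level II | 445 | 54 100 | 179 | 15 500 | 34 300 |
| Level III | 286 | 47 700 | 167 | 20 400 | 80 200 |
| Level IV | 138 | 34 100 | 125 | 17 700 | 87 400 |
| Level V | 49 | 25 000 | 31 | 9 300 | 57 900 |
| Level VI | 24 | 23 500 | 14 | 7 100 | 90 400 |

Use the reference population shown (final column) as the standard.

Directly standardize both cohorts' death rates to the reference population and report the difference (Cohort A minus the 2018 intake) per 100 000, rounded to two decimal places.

-214.10

Education-specific rates per 100 000 for Cohort A: 578.06, 822.55, 599.58, 404.69, 196.00, 102.13.
For the 2018 intake: 892.31, 1154.84, 818.63, 706.21, 333.33, 197.18.
Standard total = 381 300; weights = 0.0816, 0.0900, 0.2103, 0.2292, 0.1518, 0.2371.
Cohort A: 0.0816×578.06 + 0.0900×822.55 + 0.2103×599.58 + 0.2292×404.69 + 0.1518×196.00 + 0.2371×102.13 = 393.9899 per 100 000.
The 2018 intake: 0.0816×892.31 + 0.0900×1154.84 + 0.2103×818.63 + 0.2292×706.21 + 0.1518×333.33 + 0.2371×197.18 = 608.0886 per 100 000.
Difference = 393.9899 − 608.0886 = -214.0987.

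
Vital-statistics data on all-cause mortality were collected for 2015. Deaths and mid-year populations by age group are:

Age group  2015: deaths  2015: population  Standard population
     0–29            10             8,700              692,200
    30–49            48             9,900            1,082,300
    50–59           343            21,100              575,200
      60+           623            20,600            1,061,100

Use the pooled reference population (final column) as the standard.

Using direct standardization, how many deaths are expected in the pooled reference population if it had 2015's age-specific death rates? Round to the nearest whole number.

47484

Age-specific rates per 100,000 for 2015: 114.94, 484.85, 1625.59, 3024.27.
Expected deaths = Σ (standard pop × age-specific rate ÷ 100,000)
= 692,200×114.94/100,000 + 1,082,300×484.85/100,000 + 575,200×1625.59/100,000 + 1,061,100×3024.27/100,000
= 795.63 + 5247.52 + 9350.41 + 32090.55 = 47484.10.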